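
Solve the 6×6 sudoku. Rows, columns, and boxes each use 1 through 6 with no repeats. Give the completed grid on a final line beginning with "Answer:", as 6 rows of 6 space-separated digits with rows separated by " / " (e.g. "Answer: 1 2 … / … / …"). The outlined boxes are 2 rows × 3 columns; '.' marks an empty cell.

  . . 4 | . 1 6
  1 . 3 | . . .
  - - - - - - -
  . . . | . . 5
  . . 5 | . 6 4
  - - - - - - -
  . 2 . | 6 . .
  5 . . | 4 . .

Step 1. [r3c3∈{1,2,6}] r3c3 is the only open cell in col 3 admitting 2 ⇒ r3c3=2.
Step 2. [r3c5∈{3}] only 3 remains possible at r3c5 ⇒ r3c5=3.
Step 3. [r2c6∈{2}] r2c6 is down to just 2, so r2c6=2.
Step 4. [r2c4∈{5}] nothing but 5 survives at r2c4 ⇒ r2c4=5.
Step 5. [r3c2∈{1,4,6}] r3c2 is the only open cell in col 2 admitting 4 ⇒ r3c2=4.
Step 6. [r4c2∈{1,3}] r4c2 is the only open cell in box 3 admitting 1 ⇒ r4c2=1.
Step 7. [r6c2∈{3,6}] r6c2 is the only open cell in col 2 admitting 3 ⇒ r6c2=3.
Step 8. [r5c3∈{1}] r5c3 is down to just 1. So r5c3=1.
Step 9. [r4c1∈{3}] r4c1 is down to just 3, so r4c1=3.
Step 10. [r4c4∈{2}] r4c4 has the single candidate 2, so r4c4=2.
Step 11. [r5c1∈{4}] r5c1's peers cover all but 4, so r5c1=4.
Step 12. [r6c6∈{1}] r6c6's peers cover all but 1 ⇒ r6c6=1.
Step 13. [r6c5∈{2}] r6c5 is down to just 2 ⇒ r6c5=2.
Step 14. [r3c1∈{6}] r3c1 is down to just 6. So r3c1=6.
Step 15. [r2c2∈{6}] r2c2's peers cover all but 6, so r2c2=6.
Step 16. [r2c5∈{4}] r2c5 is down to just 4. So r2c5=4.
Step 17. [r1c2∈{5}] r1c2 is down to just 5 ⇒ r1c2=5.
Step 18. [r3c4∈{1}] only 1 remains possible at r3c4, so r3c4=1.
Step 19. [r6c3∈{6}] only 6 remains possible at r6c3 ⇒ r6c3=6.
Step 20. [r5c5∈{5}] nothing but 5 survives at r5c5. So r5c5=5.
Step 21. [r5c6∈{3}] r5c6 is down to just 3, so r5c6=3.
Step 22. [r1c1∈{2}] r1c1 is down to just 2 ⇒ r1c1=2.
Step 23. [r1c4∈{3}] nothing but 3 survives at r1c4. So r1c4=3.

Answer: 2 5 4 3 1 6 / 1 6 3 5 4 2 / 6 4 2 1 3 5 / 3 1 5 2 6 4 / 4 2 1 6 5 3 / 5 3 6 4 2 1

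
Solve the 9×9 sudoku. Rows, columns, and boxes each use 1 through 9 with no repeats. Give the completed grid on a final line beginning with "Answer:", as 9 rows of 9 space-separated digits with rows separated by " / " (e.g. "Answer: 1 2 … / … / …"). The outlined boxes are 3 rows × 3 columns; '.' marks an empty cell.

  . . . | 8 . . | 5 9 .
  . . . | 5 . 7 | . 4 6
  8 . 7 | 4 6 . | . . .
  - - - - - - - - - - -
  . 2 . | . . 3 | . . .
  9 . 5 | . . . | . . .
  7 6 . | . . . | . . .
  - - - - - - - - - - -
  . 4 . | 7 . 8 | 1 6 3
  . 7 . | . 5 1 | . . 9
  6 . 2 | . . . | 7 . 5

Step 1. [r1c6∈{2}] r1c6 is down to just 2 ⇒ r1c6=2.
Step 2. [r9c2∈{1,3,8,9}] 1 has one home in row 9: r9c2 ⇒ r9c2=1.
Step 3. [r1c2∈{3}] nothing but 3 survives at r1c2 ⇒ r1c2=3.
Step 4. [r1c5∈{1}] r1c5 is down to just 1, so r1c5=1.
Step 5. [r5c2∈{8}] only 8 remains possible at r5c2. So r5c2=8.
Step 6. [r2c7∈{2,3,8}] in row 2, 8 fits only at r2c7. So r2c7=8.
Step 7. [r6c3∈{1,3,4}] r6c3 is the only open cell in box 4 admitting 3. So r6c3=3.
Step 8. [r7c5∈{2,9}] row 7 places 2 nowhere but r7c5. So r7c5=2.
Step 9. [r4c8∈{1,5,7,8}] across row 4, 5 lands solely at r4c8. So r4c8=5.
Step 10. [r5c8∈{1,2,3,7}] in col 8, 7 fits only at r5c8 ⇒ r5c8=7.
Step 11. [r5c5∈{4}] only 4 remains possible at r5c5, so r5c5=4.
Step 12. [r3c6∈{9}] r3c6's peers cover all but 9, so r3c6=9.
Step 13. [r5c6∈{6}] only 6 remains possible at r5c6 ⇒ r5c6=6.
Step 14. [r8c7∈{2,4}] 4 has one home in row 8: r8c7, so r8c7=4.
Step 15. [r6c9∈{1,2,4,8}] 4 has one home in row 6: r6c9 ⇒ r6c9=4.
Step 16. [r4c9∈{1,8}] in col 9, 8 fits only at r4c9. So r4c9=8.
Step 17. [r3c8∈{1,2,3}] col 8 places 3 nowhere but r3c8. So r3c8=3.
Step 18. [r3c7∈{2}] only 2 remains possible at r3c7, so r3c7=2.
Step 19. [r5c9∈{1,2}] r5c9 is the only open cell in col 9 admitting 2 ⇒ r5c9=2.
Step 20. [r6c7∈{9}] only 9 remains possible at r6c7. So r6c7=9.
Step 21. [r5c4∈{1}] only 1 remains possible at r5c4 ⇒ r5c4=1.
Step 22. [r4c4∈{9}] r4c4 has the single candidate 9. So r4c4=9.
Step 23. [r9c4∈{3}] nothing but 3 survives at r9c4. So r9c4=3.
Step 24. [r1c1∈{4}] only 4 remains possible at r1c1 ⇒ r1c1=4.
Step 25. [r4c1∈{1}] nothing but 1 survives at r4c1 ⇒ r4c1=1.
Step 26. [r8c8∈{2,8}] across row 8, 2 lands solely at r8c8, so r8c8=2.
Step 27. [r2c3∈{1,9}] across row 2, 1 lands solely at r2c3, so r2c3=1.
Step 28. [r4c7∈{6}] r4c7 is down to just 6, so r4c7=6.
Step 29. [r3c2∈{5}] only 5 remains possible at r3c2, so r3c2=5.
Step 30. [r9c8∈{8}] r9c8 has the single candidate 8 ⇒ r9c8=8.
Step 31. [r2c2∈{9}] r2c2 has the single candidate 9, so r2c2=9.
Step 32. [r8c4∈{6}] only 6 remains possible at r8c4. So r8c4=6.
Step 33. [r8c3∈{8}] nothing but 8 survives at r8c3 ⇒ r8c3=8.
Step 34. [r7c3∈{9}] only 9 remains possible at r7c3 ⇒ r7c3=9.
Step 35. [r2c5∈{3}] r2c5 has the single candidate 3, so r2c5=3.
Step 36. [r8c1∈{3}] only 3 remains possible at r8c1. So r8c1=3.
Step 37. [r4c3∈{4}] r4c3 has the single candidate 4 ⇒ r4c3=4.
Step 38. [r6c6∈{5}] r6c6's peers cover all but 5 ⇒ r6c6=5.
Step 39. [r6c4∈{2}] r6c4 is down to just 2 ⇒ r6c4=2.
Step 40. [r9c5∈{9}] nothing but 9 survives at r9c5, so r9c5=9.
Step 41. [r6c5∈{8}] r6c5's peers cover all but 8. So r6c5=8.
Step 42. [r7c1∈{5}] r7c1 has the single candidate 5, so r7c1=5.
Step 43. [r4c5∈{7}] r4c5's peers cover all but 7 ⇒ r4c5=7.
Step 44. [r1c3∈{6}] nothing but 6 survives at r1c3, so r1c3=6.
Step 45. [r5c7∈{3}] only 3 remains possible at r5c7 ⇒ r5c7=3.
Step 46. [r6c8∈{1}] only 1 remains possible at r6c8. So r6c8=1.
Step 47. [r9c6∈{4}] r9c6's peers cover all but 4 ⇒ r9c6=4.
Step 48. [r1c9∈{7}] r1c9 has the single candidate 7, so r1c9=7.
Step 49. [r2c1∈{2}] nothing but 2 survives at r2c1, so r2c1=2.
Step 50. [r3c9∈{1}] only 1 remains possible at r3c9. So r3c9=1.

Answer: 4 3 6 8 1 2 5 9 7 / 2 9 1 5 3 7 8 4 6 / 8 5 7 4 6 9 2 3 1 / 1 2 4 9 7 3 6 5 8 / 9 8 5 1 4 6 3 7 2 / 7 6 3 2 8 5 9 1 4 / 5 4 9 7 2 8 1 6 3 / 3 7 8 6 5 1 4 2 9 / 6 1 2 3 9 4 7 8 5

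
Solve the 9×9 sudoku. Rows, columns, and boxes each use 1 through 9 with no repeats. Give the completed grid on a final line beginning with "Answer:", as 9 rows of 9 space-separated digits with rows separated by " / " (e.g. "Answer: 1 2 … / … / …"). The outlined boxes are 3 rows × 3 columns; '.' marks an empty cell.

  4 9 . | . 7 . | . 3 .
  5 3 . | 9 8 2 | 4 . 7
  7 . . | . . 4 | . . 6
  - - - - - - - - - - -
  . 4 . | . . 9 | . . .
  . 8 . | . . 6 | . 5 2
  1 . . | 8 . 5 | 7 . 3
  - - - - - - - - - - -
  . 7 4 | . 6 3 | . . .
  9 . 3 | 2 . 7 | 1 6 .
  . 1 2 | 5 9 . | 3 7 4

Step 1. [r8c9∈{5,8}] row 8 places 8 nowhere but r8c9 ⇒ r8c9=8.
Step 2. [r1c7∈{2,5,8}] r1c7 is the only open cell in row 1 admitting 2, so r1c7=2.
Step 3. [r5c4∈{1,3,4,7}] col 4 places 4 nowhere but r5c4. So r5c4=4.
Step 4. [r1c6∈{1}] r1c6's peers cover all but 1. So r1c6=1.
Step 5. [r2c3∈{1,6}] across row 2, 6 lands solely at r2c3 ⇒ r2c3=6.
Step 6. [r4c1∈{2,3,6}] across col 1, 2 lands solely at r4c1, so r4c1=2.
Step 7. [r5c7∈{9}] r5c7 has the single candidate 9 ⇒ r5c7=9.
Step 8. [r5c5∈{1,3}] 1 has one home in row 5: r5c5. So r5c5=1.
Step 9. [r3c8∈{1,8,9}] across row 3, 9 lands solely at r3c8, so r3c8=9.
Step 10. [r3c7∈{5,8}] 8 has one home in box 3: r3c7. So r3c7=8.
Step 11. [r4c5∈{3}] r4c5 has the single candidate 3, so r4c5=3.
Step 12. [r9c1∈{6,8}] r9c1 is the only open cell in row 9 admitting 6. So r9c1=6.
Step 13. [r4c8∈{1,8}] in row 4, 8 fits only at r4c8, so r4c8=8.
Step 14. [r1c9∈{5}] only 5 remains possible at r1c9. So r1c9=5.
Step 15. [r4c3∈{5,7}] row 4 places 5 nowhere but r4c3, so r4c3=5.
Step 16. [r7c7∈{5}] r7c7 has the single candidate 5, so r7c7=5.
Step 17. [r4c4∈{7}] only 7 remains possible at r4c4. So r4c4=7.
Step 18. [r8c2∈{5}] r8c2's peers cover all but 5. So r8c2=5.
Step 19. [r7c8∈{2}] nothing but 2 survives at r7c8. So r7c8=2.
Step 20. [r3c2∈{2}] r3c2 has the single candidate 2 ⇒ r3c2=2.
Step 21. [r2c8∈{1}] nothing but 1 survives at r2c8, so r2c8=1.
Step 22. [r7c9∈{9}] only 9 remains possible at r7c9 ⇒ r7c9=9.
Step 23. [r7c1∈{8}] r7c1 is down to just 8. So r7c1=8.
Step 24. [r1c4∈{6}] only 6 remains possible at r1c4. So r1c4=6.
Step 25. [r3c5∈{5}] only 5 remains possible at r3c5 ⇒ r3c5=5.
Step 26. [r4c7∈{6}] only 6 remains possible at r4c7. So r4c7=6.
Step 27. [r7c4∈{1}] nothing but 1 survives at r7c4, so r7c4=1.
Step 28. [r9c6∈{8}] r9c6 is down to just 8. So r9c6=8.
Step 29. [r1c3∈{8}] nothing but 8 survives at r1c3. So r1c3=8.
Step 30. [r3c3∈{1}] r3c3 has the single candidate 1. So r3c3=1.
Step 31. [r6c5∈{2}] r6c5 has the single candidate 2. So r6c5=2.
Step 32. [r3c4∈{3}] nothing but 3 survives at r3c4 ⇒ r3c4=3.
Step 33. [r5c3∈{7}] only 7 remains possible at r5c3, so r5c3=7.
Step 34. [r6c2∈{6}] r6c2 has the single candidate 6 ⇒ r6c2=6.
Step 35. [r6c3∈{9}] nothing but 9 survives at r6c3, so r6c3=9.
Step 36. [r5c1∈{3}] r5c1 has the single candidate 3 ⇒ r5c1=3.
Step 37. [r4c9∈{1}] nothing but 1 survives at r4c9. So r4c9=1.
Step 38. [r8c5∈{4}] r8c5 has the single candidate 4, so r8c5=4.
Step 39. [r6c8∈{4}] only 4 remains possible at r6c8. So r6c8=4.

Answer: 4 9 8 6 7 1 2 3 5 / 5 3 6 9 8 2 4 1 7 / 7 2 1 3 5 4 8 9 6 / 2 4 5 7 3 9 6 8 1 / 3 8 7 4 1 6 9 5 2 / 1 6 9 8 2 5 7 4 3 / 8 7 4 1 6 3 5 2 9 / 9 5 3 2 4 7 1 6 8 / 6 1 2 5 9 8 3 7 4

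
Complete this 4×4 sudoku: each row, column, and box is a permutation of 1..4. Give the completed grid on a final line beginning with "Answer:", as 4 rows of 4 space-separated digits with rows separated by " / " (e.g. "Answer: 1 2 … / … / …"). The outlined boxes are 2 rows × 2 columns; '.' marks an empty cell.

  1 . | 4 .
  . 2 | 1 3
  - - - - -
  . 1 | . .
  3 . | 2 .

Step 1. [r3c4∈{4}] r3c4 is down to just 4. So r3c4=4.
Step 2. [r2c1∈{4}] r2c1 has the single candidate 4. So r2c1=4.
Step 3. [r1c2∈{3}] r1c2 has the single candidate 3. So r1c2=3.
Step 4. [r3c1∈{2}] nothing but 2 survives at r3c1. So r3c1=2.
Step 5. [r4c2∈{4}] only 4 remains possible at r4c2. So r4c2=4.
Step 6. [r1c4∈{2}] r1c4's peers cover all but 2, so r1c4=2.
Step 7. [r4c4∈{1}] r4c4 has the single candidate 1, so r4c4=1.
Step 8. [r3c3∈{3}] r3c3's peers cover all but 3, so r3c3=3.

Answer: 1 3 4 2 / 4 2 1 3 / 2 1 3 4 / 3 4 2 1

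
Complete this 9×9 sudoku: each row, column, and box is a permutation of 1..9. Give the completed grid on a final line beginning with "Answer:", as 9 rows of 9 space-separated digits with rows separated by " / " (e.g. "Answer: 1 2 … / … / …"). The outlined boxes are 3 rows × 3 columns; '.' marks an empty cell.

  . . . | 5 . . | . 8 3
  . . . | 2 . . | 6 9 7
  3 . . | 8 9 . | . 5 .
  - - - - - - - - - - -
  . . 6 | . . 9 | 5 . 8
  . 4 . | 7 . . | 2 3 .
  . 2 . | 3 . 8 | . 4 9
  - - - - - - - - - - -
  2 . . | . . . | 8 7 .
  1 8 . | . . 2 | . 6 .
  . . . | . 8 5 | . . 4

Step 1. [r6c5∈{1,5,6}] r6c5 is the only open cell in row 6 admitting 6. So r6c5=6.
Step 2. [r5c6∈{1}] r5c6 is down to just 1 ⇒ r5c6=1.
Step 3. [r4c1∈{7}] r4c1 is down to just 7, so r4c1=7.
Step 4. [r1c3∈{1,2,4,7,9}] r1c3 is the only open cell in row 1 admitting 2, so r1c3=2.
Step 5. [r8c5∈{3,4,7}] 7 has one home in box 8: r8c5. So r8c5=7.
Step 6. [r6c1∈{5}] nothing but 5 survives at r6c1 ⇒ r6c1=5.
Step 7. [r6c3∈{1}] r6c3's peers cover all but 1. So r6c3=1.
Step 8. [r4c4∈{4}] r4c4's peers cover all but 4 ⇒ r4c4=4.
Step 9. [r8c3∈{3,4,5,9}] 4 has one home in row 8: r8c3 ⇒ r8c3=4.
Step 10. [r3c3∈{7}] r3c3's peers cover all but 7. So r3c3=7.
Step 11. [r8c4∈{9}] nothing but 9 survives at r8c4 ⇒ r8c4=9.
Step 12. [r9c7∈{1,3,9}] in col 7, 9 fits only at r9c7 ⇒ r9c7=9.
Step 13. [r9c1∈{6}] r9c1's peers cover all but 6, so r9c1=6.
Step 14. [r9c4∈{1}] nothing but 1 survives at r9c4, so r9c4=1.
Step 15. [r9c3∈{3}] only 3 remains possible at r9c3 ⇒ r9c3=3.
Step 16. [r1c6∈{4,6,7}] 7 has one home in row 1: r1c6 ⇒ r1c6=7.
Step 17. [r1c2∈{1,6,9}] r1c2 is the only open cell in row 1 admitting 6. So r1c2=6.
Step 18. [r3c2∈{1}] r3c2 has the single candidate 1, so r3c2=1.
Step 19. [r2c5∈{1,3,4}] in row 2, 1 fits only at r2c5. So r2c5=1.
Step 20. [r1c5∈{4}] only 4 remains possible at r1c5 ⇒ r1c5=4.
Step 21. [r7c2∈{5,9}] in col 2, 9 fits only at r7c2, so r7c2=9.
Step 22. [r5c3∈{8,9}] across col 3, 9 lands solely at r5c3 ⇒ r5c3=9.
Step 23. [r7c6∈{3,4,6}] 4 has one home in row 7: r7c6, so r7c6=4.
Step 24. [r7c3∈{5}] r7c3 is down to just 5, so r7c3=5.
Step 25. [r2c1∈{4,8}] in row 2, 4 fits only at r2c1 ⇒ r2c1=4.
Step 26. [r4c5∈{2}] only 2 remains possible at r4c5 ⇒ r4c5=2.
Step 27. [r2c2∈{5}] r2c2's peers cover all but 5 ⇒ r2c2=5.
Step 28. [r6c7∈{7}] r6c7 is down to just 7. So r6c7=7.
Step 29. [r2c6∈{3}] only 3 remains possible at r2c6. So r2c6=3.
Step 30. [r7c4∈{6}] r7c4's peers cover all but 6, so r7c4=6.
Step 31. [r2c3∈{8}] r2c3's peers cover all but 8, so r2c3=8.
Step 32. [r5c5∈{5}] only 5 remains possible at r5c5 ⇒ r5c5=5.
Step 33. [r5c1∈{8}] r5c1 has the single candidate 8 ⇒ r5c1=8.
Step 34. [r4c8∈{1}] nothing but 1 survives at r4c8. So r4c8=1.
Step 35. [r8c9∈{5}] only 5 remains possible at r8c9, so r8c9=5.
Step 36. [r3c9∈{2}] r3c9's peers cover all but 2. So r3c9=2.
Step 37. [r7c9∈{1}] r7c9 is down to just 1, so r7c9=1.
Step 38. [r9c8∈{2}] r9c8 is down to just 2, so r9c8=2.
Step 39. [r7c5∈{3}] r7c5's peers cover all but 3. So r7c5=3.
Step 40. [r4c2∈{3}] r4c2 is down to just 3 ⇒ r4c2=3.
Step 41. [r1c1∈{9}] r1c1 is down to just 9, so r1c1=9.
Step 42. [r3c7∈{4}] only 4 remains possible at r3c7. So r3c7=4.
Step 43. [r5c9∈{6}] r5c9 is down to just 6 ⇒ r5c9=6.
Step 44. [r9c2∈{7}] only 7 remains possible at r9c2 ⇒ r9c2=7.
Step 45. [r1c7∈{1}] r1c7 has the single candidate 1, so r1c7=1.
Step 46. [r8c7∈{3}] r8c7 is down to just 3. So r8c7=3.
Step 47. [r3c6∈{6}] r3c6 is down to just 6 ⇒ r3c6=6.

Answer: 9 6 2 5 4 7 1 8 3 / 4 5 8 2 1 3 6 9 7 / 3 1 7 8 9 6 4 5 2 / 7 3 6 4 2 9 5 1 8 / 8 4 9 7 5 1 2 3 6 / 5 2 1 3 6 8 7 4 9 / 2 9 5 6 3 4 8 7 1 / 1 8 4 9 7 2 3 6 5 / 6 7 3 1 8 5 9 2 4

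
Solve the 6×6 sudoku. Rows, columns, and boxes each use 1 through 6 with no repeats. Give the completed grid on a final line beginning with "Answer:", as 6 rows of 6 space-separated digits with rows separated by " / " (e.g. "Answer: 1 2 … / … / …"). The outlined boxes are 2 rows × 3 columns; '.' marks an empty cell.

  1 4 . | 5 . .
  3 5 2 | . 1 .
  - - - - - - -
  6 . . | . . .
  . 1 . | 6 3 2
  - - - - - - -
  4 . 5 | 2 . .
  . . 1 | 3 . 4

Step 1. [r5c5∈{6}] nothing but 6 survives at r5c5. So r5c5=6.
Step 2. [r3c5∈{4,5}] across col 5, 4 lands solely at r3c5 ⇒ r3c5=4.
Step 3. [r3c2∈{2,3}] across row 3, 2 lands solely at r3c2. So r3c2=2.
Step 4. [r3c6∈{1,5}] 5 has one home in row 3: r3c6 ⇒ r3c6=5.
Step 5. [r1c3∈{6}] only 6 remains possible at r1c3 ⇒ r1c3=6.
Step 6. [r4c1∈{5}] only 5 remains possible at r4c1 ⇒ r4c1=5.
Step 7. [r6c2∈{6}] r6c2 is down to just 6 ⇒ r6c2=6.
Step 8. [r3c4∈{1}] only 1 remains possible at r3c4 ⇒ r3c4=1.
Step 9. [r5c6∈{1}] nothing but 1 survives at r5c6, so r5c6=1.
Step 10. [r2c4∈{4}] r2c4 has the single candidate 4. So r2c4=4.
Step 11. [r2c6∈{6}] only 6 remains possible at r2c6, so r2c6=6.
Step 12. [r5c2∈{3}] r5c2 is down to just 3, so r5c2=3.
Step 13. [r6c1∈{2}] r6c1 is down to just 2, so r6c1=2.
Step 14. [r4c3∈{4}] only 4 remains possible at r4c3 ⇒ r4c3=4.
Step 15. [r1c5∈{2}] only 2 remains possible at r1c5 ⇒ r1c5=2.
Step 16. [r6c5∈{5}] r6c5 is down to just 5. So r6c5=5.
Step 17. [r3c3∈{3}] r3c3 has the single candidate 3 ⇒ r3c3=3.
Step 18. [r1c6∈{3}] r1c6 has the single candidate 3, so r1c6=3.

Answer: 1 4 6 5 2 3 / 3 5 2 4 1 6 / 6 2 3 1 4 5 / 5 1 4 6 3 2 / 4 3 5 2 6 1 / 2 6 1 3 5 4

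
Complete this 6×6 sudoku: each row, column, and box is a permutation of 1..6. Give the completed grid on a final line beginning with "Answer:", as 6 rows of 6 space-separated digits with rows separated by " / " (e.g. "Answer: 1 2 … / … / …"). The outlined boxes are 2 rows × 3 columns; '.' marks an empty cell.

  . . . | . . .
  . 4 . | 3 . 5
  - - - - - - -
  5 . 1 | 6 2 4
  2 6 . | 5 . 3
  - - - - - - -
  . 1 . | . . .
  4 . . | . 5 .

Step 1. [r2c3∈{2,6}] row 2 places 2 nowhere but r2c3. So r2c3=2.
Step 2. [r5c5∈{3,4,6}] across col 5, 3 lands solely at r5c5, so r5c5=3.
Step 3. [r5c1∈{6}] only 6 remains possible at r5c1, so r5c1=6.
Step 4. [r5c6∈{2}] r5c6's peers cover all but 2. So r5c6=2.
Step 5. [r1c3∈{3,5,6}] across col 3, 6 lands solely at r1c3 ⇒ r1c3=6.
Step 6. [r1c6∈{1}] r1c6 has the single candidate 1 ⇒ r1c6=1.
Step 7. [r3c2∈{3}] r3c2's peers cover all but 3, so r3c2=3.
Step 8. [r5c4∈{4}] r5c4 has the single candidate 4, so r5c4=4.
Step 9. [r6c6∈{6}] only 6 remains possible at r6c6, so r6c6=6.
Step 10. [r5c3∈{5}] only 5 remains possible at r5c3 ⇒ r5c3=5.
Step 11. [r1c4∈{2}] nothing but 2 survives at r1c4, so r1c4=2.
Step 12. [r1c2∈{5}] only 5 remains possible at r1c2. So r1c2=5.
Step 13. [r4c5∈{1}] r4c5's peers cover all but 1 ⇒ r4c5=1.
Step 14. [r2c5∈{6}] nothing but 6 survives at r2c5 ⇒ r2c5=6.
Step 15. [r6c2∈{2}] nothing but 2 survives at r6c2, so r6c2=2.
Step 16. [r1c1∈{3}] only 3 remains possible at r1c1. So r1c1=3.
Step 17. [r2c1∈{1}] only 1 remains possible at r2c1 ⇒ r2c1=1.
Step 18. [r6c3∈{3}] nothing but 3 survives at r6c3, so r6c3=3.
Step 19. [r4c3∈{4}] r4c3 is down to just 4, so r4c3=4.
Step 20. [r1c5∈{4}] only 4 remains possible at r1c5 ⇒ r1c5=4.
Step 21. [r6c4∈{1}] r6c4's peers cover all but 1, so r6c4=1.

Answer: 3 5 6 2 4 1 / 1 4 2 3 6 5 / 5 3 1 6 2 4 / 2 6 4 5 1 3 / 6 1 5 4 3 2 / 4 2 3 1 5 6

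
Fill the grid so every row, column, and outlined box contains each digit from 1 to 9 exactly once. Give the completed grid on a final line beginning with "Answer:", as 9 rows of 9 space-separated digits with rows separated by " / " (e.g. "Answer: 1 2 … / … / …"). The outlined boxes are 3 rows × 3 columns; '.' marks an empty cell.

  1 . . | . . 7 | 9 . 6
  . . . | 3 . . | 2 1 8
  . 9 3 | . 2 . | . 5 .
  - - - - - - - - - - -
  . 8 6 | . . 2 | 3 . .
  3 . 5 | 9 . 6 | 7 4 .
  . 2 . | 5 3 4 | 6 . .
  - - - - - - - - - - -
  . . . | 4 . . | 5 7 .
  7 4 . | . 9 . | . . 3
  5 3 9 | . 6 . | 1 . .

Step 1. [r9c6∈{8}] r9c6's peers cover all but 8 ⇒ r9c6=8.
Step 2. [r7c5∈{1}] r7c5's peers cover all but 1. So r7c5=1.
Step 3. [r7c1∈{2,6,8}] across col 1, 2 lands solely at r7c1 ⇒ r7c1=2.
Step 4. [r4c8∈{9}] r4c8 is down to just 9, so r4c8=9.
Step 5. [r3c1∈{4,6,8}] 8 has one home in col 1: r3c1, so r3c1=8.
Step 6. [r2c2∈{5,6,7}] in col 2, 7 fits only at r2c2, so r2c2=7.
Step 7. [r6c9∈{1}] only 1 remains possible at r6c9 ⇒ r6c9=1.
Step 8. [r9c8∈{2}] nothing but 2 survives at r9c8 ⇒ r9c8=2.
Step 9. [r2c3∈{4}] only 4 remains possible at r2c3, so r2c3=4.
Step 10. [r1c5∈{4,5,8}] in row 1, 4 fits only at r1c5. So r1c5=4.
Step 11. [r8c7∈{8}] nothing but 8 survives at r8c7, so r8c7=8.
Step 12. [r4c4∈{1,7}] row 4 places 1 nowhere but r4c4 ⇒ r4c4=1.
Step 13. [r9c9∈{4}] r9c9 is down to just 4, so r9c9=4.
Step 14. [r2c5∈{5}] r2c5's peers cover all but 5. So r2c5=5.
Step 15. [r8c3∈{1}] only 1 remains possible at r8c3. So r8c3=1.
Step 16. [r5c9∈{2}] r5c9 is down to just 2 ⇒ r5c9=2.
Step 17. [r3c9∈{7}] r3c9's peers cover all but 7 ⇒ r3c9=7.
Step 18. [r6c8∈{8}] nothing but 8 survives at r6c8, so r6c8=8.
Step 19. [r9c4∈{7}] nothing but 7 survives at r9c4. So r9c4=7.
Step 20. [r6c3∈{7}] r6c3's peers cover all but 7 ⇒ r6c3=7.
Step 21. [r3c6∈{1}] r3c6's peers cover all but 1, so r3c6=1.
Step 22. [r3c4∈{6}] r3c4 is down to just 6. So r3c4=6.
Step 23. [r1c4∈{8}] r1c4 has the single candidate 8. So r1c4=8.
Step 24. [r4c9∈{5}] r4c9's peers cover all but 5, so r4c9=5.
Step 25. [r8c6∈{5}] nothing but 5 survives at r8c6, so r8c6=5.
Step 26. [r1c8∈{3}] r1c8 has the single candidate 3 ⇒ r1c8=3.
Step 27. [r4c1∈{4}] nothing but 4 survives at r4c1. So r4c1=4.
Step 28. [r7c6∈{3}] r7c6's peers cover all but 3 ⇒ r7c6=3.
Step 29. [r5c5∈{8}] nothing but 8 survives at r5c5 ⇒ r5c5=8.
Step 30. [r2c1∈{6}] only 6 remains possible at r2c1, so r2c1=6.
Step 31. [r8c4∈{2}] r8c4 is down to just 2. So r8c4=2.
Step 32. [r7c2∈{6}] r7c2 is down to just 6, so r7c2=6.
Step 33. [r7c3∈{8}] r7c3 has the single candidate 8 ⇒ r7c3=8.
Step 34. [r8c8∈{6}] r8c8 is down to just 6, so r8c8=6.
Step 35. [r5c2∈{1}] only 1 remains possible at r5c2. So r5c2=1.
Step 36. [r7c9∈{9}] r7c9 has the single candidate 9 ⇒ r7c9=9.
Step 37. [r3c7∈{4}] r3c7's peers cover all but 4. So r3c7=4.
Step 38. [r6c1∈{9}] r6c1 is down to just 9. So r6c1=9.
Step 39. [r1c2∈{5}] only 5 remains possible at r1c2 ⇒ r1c2=5.
Step 40. [r4c5∈{7}] r4c5 has the single candidate 7, so r4c5=7.
Step 41. [r1c3∈{2}] r1c3 has the single candidate 2, so r1c3=2.
Step 42. [r2c6∈{9}] r2c6 has the single candidate 9, so r2c6=9.

Answer: 1 5 2 8 4 7 9 3 6 / 6 7 4 3 5 9 2 1 8 / 8 9 3 6 2 1 4 5 7 / 4 8 6 1 7 2 3 9 5 / 3 1 5 9 8 6 7 4 2 / 9 2 7 5 3 4 6 8 1 / 2 6 8 4 1 3 5 7 9 / 7 4 1 2 9 5 8 6 3 / 5 3 9 7 6 8 1 2 4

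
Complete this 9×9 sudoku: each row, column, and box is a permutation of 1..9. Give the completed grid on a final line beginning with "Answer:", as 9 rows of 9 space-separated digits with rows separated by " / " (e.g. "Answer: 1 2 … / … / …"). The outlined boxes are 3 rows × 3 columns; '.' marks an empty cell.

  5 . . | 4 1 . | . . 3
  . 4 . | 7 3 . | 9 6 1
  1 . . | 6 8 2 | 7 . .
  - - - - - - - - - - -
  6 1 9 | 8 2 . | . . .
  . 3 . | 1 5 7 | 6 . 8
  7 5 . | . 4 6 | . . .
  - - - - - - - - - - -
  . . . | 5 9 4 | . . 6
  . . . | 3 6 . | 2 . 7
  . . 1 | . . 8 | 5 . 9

Step 1. [r6c3∈{2,8}] r6c3 is the only open cell in row 6 admitting 8 ⇒ r6c3=8.
Step 2. [r1c8∈{2,8}] across box 3, 2 lands solely at r1c8, so r1c8=2.
Step 3. [r2c1∈{2,8}] 8 has one home in row 2: r2c1. So r2c1=8.
Step 4. [r4c7∈{3,4}] across col 7, 4 lands solely at r4c7, so r4c7=4.
Step 5. [r9c2∈{2,6,7}] in row 9, 6 fits only at r9c2. So r9c2=6.
Step 6. [r7c2∈{2,7,8}] col 2 places 2 nowhere but r7c2. So r7c2=2.
Step 7. [r7c1∈{3}] only 3 remains possible at r7c1, so r7c1=3.
Step 8. [r9c1∈{4}] r9c1 is down to just 4, so r9c1=4.
Step 9. [r8c8∈{1,4,8}] row 8 places 4 nowhere but r8c8 ⇒ r8c8=4.
Step 10. [r6c7∈{1,3}] across col 7, 3 lands solely at r6c7. So r6c7=3.
Step 11. [r7c7∈{1,8}] r7c7 is the only open cell in col 7 admitting 1, so r7c7=1.
Step 12. [r4c9∈{5}] only 5 remains possible at r4c9 ⇒ r4c9=5.
Step 13. [r1c2∈{7,9}] in col 2, 7 fits only at r1c2, so r1c2=7.
Step 14. [r8c2∈{8,9}] in row 8, 8 fits only at r8c2, so r8c2=8.
Step 15. [r5c8∈{9}] nothing but 9 survives at r5c8 ⇒ r5c8=9.
Step 16. [r5c3∈{2,4}] 4 has one home in row 5: r5c3, so r5c3=4.
Step 17. [r6c4∈{9}] r6c4 is down to just 9. So r6c4=9.
Step 18. [r4c8∈{7}] r4c8 is down to just 7, so r4c8=7.
Step 19. [r6c8∈{1}] r6c8 has the single candidate 1. So r6c8=1.
Step 20. [r1c6∈{9}] only 9 remains possible at r1c6, so r1c6=9.
Step 21. [r2c6∈{5}] nothing but 5 survives at r2c6. So r2c6=5.
Step 22. [r9c4∈{2}] r9c4 is down to just 2. So r9c4=2.
Step 23. [r1c3∈{6}] r1c3's peers cover all but 6, so r1c3=6.
Step 24. [r9c5∈{7}] r9c5's peers cover all but 7 ⇒ r9c5=7.
Step 25. [r8c1∈{9}] nothing but 9 survives at r8c1. So r8c1=9.
Step 26. [r7c3∈{7}] nothing but 7 survives at r7c3 ⇒ r7c3=7.
Step 27. [r8c6∈{1}] nothing but 1 survives at r8c6, so r8c6=1.
Step 28. [r8c3∈{5}] r8c3's peers cover all but 5. So r8c3=5.
Step 29. [r1c7∈{8}] r1c7 has the single candidate 8. So r1c7=8.
Step 30. [r6c9∈{2}] r6c9 has the single candidate 2. So r6c9=2.
Step 31. [r2c3∈{2}] r2c3 is down to just 2 ⇒ r2c3=2.
Step 32. [r3c2∈{9}] r3c2 has the single candidate 9. So r3c2=9.
Step 33. [r7c8∈{8}] nothing but 8 survives at r7c8, so r7c8=8.
Step 34. [r3c3∈{3}] r3c3 is down to just 3 ⇒ r3c3=3.
Step 35. [r9c8∈{3}] nothing but 3 survives at r9c8, so r9c8=3.
Step 36. [r3c8∈{5}] r3c8's peers cover all but 5, so r3c8=5.
Step 37. [r4c6∈{3}] r4c6's peers cover all but 3 ⇒ r4c6=3.
Step 38. [r3c9∈{4}] r3c9 is down to just 4 ⇒ r3c9=4.
Step 39. [r5c1∈{2}] only 2 remains possible at r5c1, so r5c1=2.

Answer: 5 7 6 4 1 9 8 2 3 / 8 4 2 7 3 5 9 6 1 / 1 9 3 6 8 2 7 5 4 / 6 1 9 8 2 3 4 7 5 / 2 3 4 1 5 7 6 9 8 / 7 5 8 9 4 6 3 1 2 / 3 2 7 5 9 4 1 8 6 / 9 8 5 3 6 1 2 4 7 / 4 6 1 2 7 8 5 3 9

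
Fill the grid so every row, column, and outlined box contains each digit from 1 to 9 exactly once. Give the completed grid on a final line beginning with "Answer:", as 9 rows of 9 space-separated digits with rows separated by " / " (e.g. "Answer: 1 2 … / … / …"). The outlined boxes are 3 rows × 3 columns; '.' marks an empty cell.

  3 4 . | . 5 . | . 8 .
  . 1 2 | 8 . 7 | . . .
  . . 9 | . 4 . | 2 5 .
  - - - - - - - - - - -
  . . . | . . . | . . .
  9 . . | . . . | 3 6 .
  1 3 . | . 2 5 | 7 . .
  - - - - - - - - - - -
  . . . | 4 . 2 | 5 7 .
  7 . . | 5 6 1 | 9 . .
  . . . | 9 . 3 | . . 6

Step 1. [r7c5∈{8}] r7c5 has the single candidate 8, so r7c5=8.
Step 2. [r3c6∈{6}] only 6 remains possible at r3c6, so r3c6=6.
Step 3. [r7c1∈{6}] r7c1 is down to just 6, so r7c1=6.
Step 4. [r4c2∈{2,5,6,7,8}] r4c2 is the only open cell in col 2 admitting 6 ⇒ r4c2=6.
Step 5. [r3c1∈{8}] nothing but 8 survives at r3c1, so r3c1=8.
Step 6. [r3c2∈{7}] nothing but 7 survives at r3c2 ⇒ r3c2=7.
Step 7. [r1c6∈{9}] r1c6's peers cover all but 9. So r1c6=9.
Step 8. [r4c5∈{1,3,7,9}] r4c5 is the only open cell in col 5 admitting 9 ⇒ r4c5=9.
Step 9. [r5c5∈{1,7}] col 5 places 1 nowhere but r5c5. So r5c5=1.
Step 10. [r2c5∈{3}] nothing but 3 survives at r2c5 ⇒ r2c5=3.
Step 11. [r8c8∈{2,3,4}] across col 8, 3 lands solely at r8c8, so r8c8=3.
Step 12. [r7c9∈{1}] nothing but 1 survives at r7c9 ⇒ r7c9=1.
Step 13. [r1c7∈{1,6}] 1 has one home in box 3: r1c7, so r1c7=1.
Step 14. [r9c3∈{1,4,5,8}] across row 9, 1 lands solely at r9c3 ⇒ r9c3=1.
Step 15. [r2c1∈{5}] r2c1 is down to just 5, so r2c1=5.
Step 16. [r9c2∈{2,5,8}] across row 9, 5 lands solely at r9c2, so r9c2=5.
Step 17. [r9c7∈{4,8}] row 9 places 8 nowhere but r9c7. So r9c7=8.
Step 18. [r4c7∈{4}] r4c7's peers cover all but 4, so r4c7=4.
Step 19. [r4c1∈{2}] r4c1's peers cover all but 2, so r4c1=2.
Step 20. [r5c2∈{8}] nothing but 8 survives at r5c2, so r5c2=8.
Step 21. [r6c9∈{8,9}] r6c9 is the only open cell in row 6 admitting 8 ⇒ r6c9=8.
Step 22. [r2c9∈{4,9}] in col 9, 9 fits only at r2c9, so r2c9=9.
Step 23. [r8c9∈{2,4}] across col 9, 4 lands solely at r8c9 ⇒ r8c9=4.
Step 24. [r4c9∈{5}] r4c9 is down to just 5. So r4c9=5.
Step 25. [r5c3∈{4,5,7}] in row 5, 5 fits only at r5c3 ⇒ r5c3=5.
Step 26. [r4c4∈{3,7}] 3 has one home in row 4: r4c4. So r4c4=3.
Step 27. [r7c3∈{3}] r7c3's peers cover all but 3. So r7c3=3.
Step 28. [r6c8∈{9}] r6c8 is down to just 9 ⇒ r6c8=9.
Step 29. [r4c3∈{7}] r4c3's peers cover all but 7 ⇒ r4c3=7.
Step 30. [r8c3∈{8}] r8c3 is down to just 8, so r8c3=8.
Step 31. [r6c3∈{4}] nothing but 4 survives at r6c3, so r6c3=4.
Step 32. [r3c4∈{1}] r3c4's peers cover all but 1 ⇒ r3c4=1.
Step 33. [r9c8∈{2}] only 2 remains possible at r9c8. So r9c8=2.
Step 34. [r9c1∈{4}] r9c1's peers cover all but 4, so r9c1=4.
Step 35. [r6c4∈{6}] r6c4 has the single candidate 6, so r6c4=6.
Step 36. [r3c9∈{3}] nothing but 3 survives at r3c9. So r3c9=3.
Step 37. [r1c4∈{2}] r1c4's peers cover all but 2 ⇒ r1c4=2.
Step 38. [r4c6∈{8}] r4c6 is down to just 8. So r4c6=8.
Step 39. [r9c5∈{7}] r9c5 has the single candidate 7, so r9c5=7.
Step 40. [r1c3∈{6}] r1c3 has the single candidate 6 ⇒ r1c3=6.
Step 41. [r1c9∈{7}] nothing but 7 survives at r1c9. So r1c9=7.
Step 42. [r7c2∈{9}] r7c2 has the single candidate 9. So r7c2=9.
Step 43. [r4c8∈{1}] r4c8 is down to just 1 ⇒ r4c8=1.
Step 44. [r2c8∈{4}] only 4 remains possible at r2c8, so r2c8=4.
Step 45. [r5c6∈{4}] r5c6's peers cover all but 4, so r5c6=4.
Step 46. [r8c2∈{2}] nothing but 2 survives at r8c2. So r8c2=2.
Step 47. [r5c4∈{7}] r5c4's peers cover all but 7, so r5c4=7.
Step 48. [r5c9∈{2}] only 2 remains possible at r5c9, so r5c9=2.
Step 49. [r2c7∈{6}] only 6 remains possible at r2c7. So r2c7=6.

Answer: 3 4 6 2 5 9 1 8 7 / 5 1 2 8 3 7 6 4 9 / 8 7 9 1 4 6 2 5 3 / 2 6 7 3 9 8 4 1 5 / 9 8 5 7 1 4 3 6 2 / 1 3 4 6 2 5 7 9 8 / 6 9 3 4 8 2 5 7 1 / 7 2 8 5 6 1 9 3 4 / 4 5 1 9 7 3 8 2 6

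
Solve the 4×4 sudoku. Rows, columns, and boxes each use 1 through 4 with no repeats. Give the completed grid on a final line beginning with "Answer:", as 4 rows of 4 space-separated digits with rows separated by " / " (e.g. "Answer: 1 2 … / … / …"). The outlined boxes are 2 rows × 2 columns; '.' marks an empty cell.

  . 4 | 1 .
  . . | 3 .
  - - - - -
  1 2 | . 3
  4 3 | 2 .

Step 1. [r1c4∈{2}] only 2 remains possible at r1c4. So r1c4=2.
Step 2. [r1c1∈{3}] r1c1 is down to just 3, so r1c1=3.
Step 3. [r2c4∈{4}] r2c4's peers cover all but 4, so r2c4=4.
Step 4. [r3c3∈{4}] r3c3 has the single candidate 4 ⇒ r3c3=4.
Step 5. [r2c2∈{1}] r2c2 is down to just 1 ⇒ r2c2=1.
Step 6. [r4c4∈{1}] nothing but 1 survives at r4c4, so r4c4=1.
Step 7. [r2c1∈{2}] nothing but 2 survives at r2c1 ⇒ r2c1=2.

Answer: 3 4 1 2 / 2 1 3 4 / 1 2 4 3 / 4 3 2 1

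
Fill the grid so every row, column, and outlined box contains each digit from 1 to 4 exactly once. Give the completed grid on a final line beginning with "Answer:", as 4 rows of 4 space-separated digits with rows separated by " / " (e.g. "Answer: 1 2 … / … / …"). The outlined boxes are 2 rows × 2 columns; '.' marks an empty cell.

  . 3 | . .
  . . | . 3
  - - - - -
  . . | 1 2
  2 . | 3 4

Step 1. [r2c2∈{1,2,4}] r2c2 is the only open cell in col 2 admitting 2. So r2c2=2.
Step 2. [r2c3∈{4}] nothing but 4 survives at r2c3. So r2c3=4.
Step 3. [r1c1∈{1,4}] r1c1 is the only open cell in row 1 admitting 4 ⇒ r1c1=4.
Step 4. [r3c2∈{4}] nothing but 4 survives at r3c2. So r3c2=4.
Step 5. [r4c2∈{1}] nothing but 1 survives at r4c2. So r4c2=1.
Step 6. [r3c1∈{3}] r3c1's peers cover all but 3, so r3c1=3.
Step 7. [r2c1∈{1}] only 1 remains possible at r2c1, so r2c1=1.
Step 8. [r1c3∈{2}] only 2 remains possible at r1c3 ⇒ r1c3=2.
Step 9. [r1c4∈{1}] nothing but 1 survives at r1c4 ⇒ r1c4=1.

Answer: 4 3 2 1 / 1 2 4 3 / 3 4 1 2 / 2 1 3 4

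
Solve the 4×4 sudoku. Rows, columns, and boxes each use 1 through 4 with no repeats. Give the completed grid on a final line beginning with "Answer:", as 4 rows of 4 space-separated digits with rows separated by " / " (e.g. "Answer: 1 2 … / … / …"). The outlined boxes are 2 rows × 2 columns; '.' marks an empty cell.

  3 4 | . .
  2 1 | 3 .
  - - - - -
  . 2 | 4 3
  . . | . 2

Step 1. [r4c3∈{1}] r4c3 is down to just 1 ⇒ r4c3=1.
Step 2. [r3c1∈{1}] r3c1 has the single candidate 1, so r3c1=1.
Step 3. [r4c1∈{4}] r4c1's peers cover all but 4 ⇒ r4c1=4.
Step 4. [r2c4∈{4}] only 4 remains possible at r2c4. So r2c4=4.
Step 5. [r1c3∈{2}] r1c3 has the single candidate 2 ⇒ r1c3=2.
Step 6. [r1c4∈{1}] r1c4's peers cover all but 1. So r1c4=1.
Step 7. [r4c2∈{3}] r4c2's peers cover all but 3 ⇒ r4c2=3.

Answer: 3 4 2 1 / 2 1 3 4 / 1 2 4 3 / 4 3 1 2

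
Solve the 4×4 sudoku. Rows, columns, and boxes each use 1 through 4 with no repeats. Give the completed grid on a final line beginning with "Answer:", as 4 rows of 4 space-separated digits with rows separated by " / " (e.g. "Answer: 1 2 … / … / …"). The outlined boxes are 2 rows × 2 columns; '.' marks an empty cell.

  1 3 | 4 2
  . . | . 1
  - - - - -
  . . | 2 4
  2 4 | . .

Step 1. [r4c3∈{1,3}] r4c3 is the only open cell in row 4 admitting 1 ⇒ r4c3=1.
Step 2. [r2c2∈{2}] only 2 remains possible at r2c2, so r2c2=2.
Step 3. [r4c4∈{3}] r4c4 has the single candidate 3, so r4c4=3.
Step 4. [r2c3∈{3}] only 3 remains possible at r2c3 ⇒ r2c3=3.
Step 5. [r3c1∈{3}] only 3 remains possible at r3c1 ⇒ r3c1=3.
Step 6. [r2c1∈{4}] only 4 remains possible at r2c1. So r2c1=4.
Step 7. [r3c2∈{1}] r3c2's peers cover all but 1. So r3c2=1.

Answer: 1 3 4 2 / 4 2 3 1 / 3 1 2 4 / 2 4 1 3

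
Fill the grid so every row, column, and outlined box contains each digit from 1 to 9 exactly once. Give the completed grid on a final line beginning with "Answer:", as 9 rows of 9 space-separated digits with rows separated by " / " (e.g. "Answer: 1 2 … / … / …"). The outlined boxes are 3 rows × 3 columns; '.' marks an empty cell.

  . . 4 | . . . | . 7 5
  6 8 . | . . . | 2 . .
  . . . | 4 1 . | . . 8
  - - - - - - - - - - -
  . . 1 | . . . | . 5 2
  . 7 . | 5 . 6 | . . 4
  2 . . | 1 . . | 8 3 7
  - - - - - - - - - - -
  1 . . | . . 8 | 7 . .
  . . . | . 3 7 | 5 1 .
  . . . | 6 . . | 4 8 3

Step 1. [r5c8∈{9}] nothing but 9 survives at r5c8, so r5c8=9.
Step 2. [r7c5∈{2,4,5,9}] 4 has one home in box 8: r7c5. So r7c5=4.
Step 3. [r6c5∈{9}] nothing but 9 survives at r6c5, so r6c5=9.
Step 4. [r1c2∈{1,2,3,9}] col 2 places 1 nowhere but r1c2 ⇒ r1c2=1.
Step 5. [r7c8∈{2,6}] 2 has one home in col 8: r7c8. So r7c8=2.
Step 6. [r7c4∈{9}] r7c4's peers cover all but 9 ⇒ r7c4=9.
Step 7. [r8c9∈{6,9}] 9 has one home in box 9: r8c9. So r8c9=9.
Step 8. [r8c4∈{2}] nothing but 2 survives at r8c4, so r8c4=2.
Step 9. [r9c5∈{5}] r9c5 is down to just 5. So r9c5=5.
Step 10. [r3c1∈{3,5,7,9}] r3c1 is the only open cell in col 1 admitting 5, so r3c1=5.
Step 11. [r3c3∈{2,3,7,9}] across row 3, 7 lands solely at r3c3, so r3c3=7.
Step 12. [r3c2∈{2,3,9}] box 1 places 2 nowhere but r3c2, so r3c2=2.
Step 13. [r4c7∈{6}] r4c7 is down to just 6, so r4c7=6.
Step 14. [r1c6∈{2,3,9}] in col 6, 2 fits only at r1c6 ⇒ r1c6=2.
Step 15. [r9c2∈{9}] r9c2 has the single candidate 9. So r9c2=9.
Step 16. [r4c1∈{3,4,8,9}] row 4 places 9 nowhere but r4c1 ⇒ r4c1=9.
Step 17. [r1c1∈{3}] r1c1's peers cover all but 3 ⇒ r1c1=3.
Step 18. [r5c1∈{8}] r5c1 has the single candidate 8 ⇒ r5c1=8.
Step 19. [r7c9∈{6}] nothing but 6 survives at r7c9, so r7c9=6.
Step 20. [r1c4∈{8}] nothing but 8 survives at r1c4, so r1c4=8.
Step 21. [r3c7∈{3,9}] 3 has one home in col 7: r3c7. So r3c7=3.
Step 22. [r2c5∈{7}] r2c5 is down to just 7, so r2c5=7.
Step 23. [r5c3∈{3}] r5c3's peers cover all but 3. So r5c3=3.
Step 24. [r4c2∈{4}] nothing but 4 survives at r4c2. So r4c2=4.
Step 25. [r4c6∈{3}] r4c6 is down to just 3, so r4c6=3.
Step 26. [r8c2∈{6}] r8c2's peers cover all but 6. So r8c2=6.
Step 27. [r7c3∈{5}] r7c3 is down to just 5. So r7c3=5.
Step 28. [r3c6∈{9}] only 9 remains possible at r3c6. So r3c6=9.
Step 29. [r9c1∈{7}] r9c1 is down to just 7, so r9c1=7.
Step 30. [r9c3∈{2}] only 2 remains possible at r9c3 ⇒ r9c3=2.
Step 31. [r6c3∈{6}] r6c3's peers cover all but 6 ⇒ r6c3=6.
Step 32. [r2c6∈{5}] only 5 remains possible at r2c6. So r2c6=5.
Step 33. [r4c5∈{8}] nothing but 8 survives at r4c5. So r4c5=8.
Step 34. [r2c8∈{4}] nothing but 4 survives at r2c8, so r2c8=4.
Step 35. [r5c5∈{2}] r5c5's peers cover all but 2 ⇒ r5c5=2.
Step 36. [r1c5∈{6}] r1c5's peers cover all but 6, so r1c5=6.
Step 37. [r2c4∈{3}] nothing but 3 survives at r2c4. So r2c4=3.
Step 38. [r6c6∈{4}] nothing but 4 survives at r6c6, so r6c6=4.
Step 39. [r3c8∈{6}] r3c8 has the single candidate 6, so r3c8=6.
Step 40. [r4c4∈{7}] nothing but 7 survives at r4c4. So r4c4=7.
Step 41. [r1c7∈{9}] only 9 remains possible at r1c7, so r1c7=9.
Step 42. [r8c1∈{4}] only 4 remains possible at r8c1 ⇒ r8c1=4.
Step 43. [r9c6∈{1}] r9c6's peers cover all but 1, so r9c6=1.
Step 44. [r5c7∈{1}] r5c7 has the single candidate 1, so r5c7=1.
Step 45. [r8c3∈{8}] r8c3's peers cover all but 8 ⇒ r8c3=8.
Step 46. [r6c2∈{5}] r6c2's peers cover all but 5. So r6c2=5.
Step 47. [r7c2∈{3}] only 3 remains possible at r7c2. So r7c2=3.
Step 48. [r2c3∈{9}] r2c3 has the single candidate 9, so r2c3=9.
Step 49. [r2c9∈{1}] only 1 remains possible at r2c9 ⇒ r2c9=1.

Answer: 3 1 4 8 6 2 9 7 5 / 6 8 9 3 7 5 2 4 1 / 5 2 7 4 1 9 3 6 8 / 9 4 1 7 8 3 6 5 2 / 8 7 3 5 2 6 1 9 4 / 2 5 6 1 9 4 8 3 7 / 1 3 5 9 4 8 7 2 6 / 4 6 8 2 3 7 5 1 9 / 7 9 2 6 5 1 4 8 3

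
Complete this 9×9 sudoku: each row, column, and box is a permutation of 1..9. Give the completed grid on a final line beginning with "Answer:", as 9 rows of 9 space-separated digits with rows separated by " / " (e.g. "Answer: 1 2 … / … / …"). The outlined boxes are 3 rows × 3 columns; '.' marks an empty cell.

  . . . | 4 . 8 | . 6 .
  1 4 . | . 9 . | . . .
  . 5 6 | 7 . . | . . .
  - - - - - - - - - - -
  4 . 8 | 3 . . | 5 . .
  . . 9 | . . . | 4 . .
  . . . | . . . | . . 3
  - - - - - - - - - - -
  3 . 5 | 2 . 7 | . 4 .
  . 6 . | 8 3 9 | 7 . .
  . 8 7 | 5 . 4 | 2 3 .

Step 1. [r6c5∈{1,2,4,5,6,7,8}] 4 has one home in row 6: r6c5, so r6c5=4.
Step 2. [r5c5∈{1,2,5,6,7,8}] r5c5 is the only open cell in col 5 admitting 8 ⇒ r5c5=8.
Step 3. [r4c5∈{1,2,6,7}] col 5 places 7 nowhere but r4c5, so r4c5=7.
Step 4. [r8c1∈{2}] nothing but 2 survives at r8c1 ⇒ r8c1=2.
Step 5. [r6c4∈{1,6,9}] across col 4, 9 lands solely at r6c4. So r6c4=9.
Step 6. [r5c4∈{1,6}] across col 4, 1 lands solely at r5c4, so r5c4=1.
Step 7. [r3c6∈{1,2,3}] in col 6, 1 fits only at r3c6. So r3c6=1.
Step 8. [r2c6∈{2,3,5,6}] across col 6, 3 lands solely at r2c6, so r2c6=3.
Step 9. [r2c7∈{8}] r2c7's peers cover all but 8. So r2c7=8.
Step 10. [r2c3∈{2}] only 2 remains possible at r2c3. So r2c3=2.
Step 11. [r6c3∈{1}] r6c3 is down to just 1. So r6c3=1.
Step 12. [r4c2∈{2}] r4c2's peers cover all but 2. So r4c2=2.
Step 13. [r6c2∈{7}] only 7 remains possible at r6c2. So r6c2=7.
Step 14. [r6c7∈{6}] only 6 remains possible at r6c7, so r6c7=6.
Step 15. [r9c1∈{9}] nothing but 9 survives at r9c1, so r9c1=9.
Step 16. [r1c2∈{3,9}] col 2 places 9 nowhere but r1c2, so r1c2=9.
Step 17. [r3c5∈{2}] r3c5 is down to just 2. So r3c5=2.
Step 18. [r1c9∈{1,2,5,7}] 2 has one home in row 1: r1c9, so r1c9=2.
Step 19. [r7c2∈{1}] r7c2's peers cover all but 1, so r7c2=1.
Step 20. [r3c8∈{9}] nothing but 9 survives at r3c8 ⇒ r3c8=9.
Step 21. [r7c5∈{6}] r7c5 has the single candidate 6, so r7c5=6.
Step 22. [r5c9∈{7}] r5c9 is down to just 7, so r5c9=7.
Step 23. [r6c1∈{5}] r6c1's peers cover all but 5 ⇒ r6c1=5.
Step 24. [r5c6∈{2,5,6}] across row 5, 5 lands solely at r5c6, so r5c6=5.
Step 25. [r4c8∈{1}] only 1 remains possible at r4c8, so r4c8=1.
Step 26. [r8c8∈{5}] only 5 remains possible at r8c8. So r8c8=5.
Step 27. [r8c9∈{1}] nothing but 1 survives at r8c9 ⇒ r8c9=1.
Step 28. [r5c8∈{2}] r5c8's peers cover all but 2, so r5c8=2.
Step 29. [r3c7∈{3}] r3c7's peers cover all but 3 ⇒ r3c7=3.
Step 30. [r4c9∈{9}] r4c9 has the single candidate 9, so r4c9=9.
Step 31. [r9c9∈{6}] r9c9 is down to just 6, so r9c9=6.
Step 32. [r2c4∈{6}] r2c4 has the single candidate 6, so r2c4=6.
Step 33. [r2c8∈{7}] nothing but 7 survives at r2c8 ⇒ r2c8=7.
Step 34. [r8c3∈{4}] r8c3's peers cover all but 4, so r8c3=4.
Step 35. [r9c5∈{1}] nothing but 1 survives at r9c5. So r9c5=1.
Step 36. [r1c3∈{3}] only 3 remains possible at r1c3 ⇒ r1c3=3.
Step 37. [r4c6∈{6}] r4c6 has the single candidate 6 ⇒ r4c6=6.
Step 38. [r5c2∈{3}] r5c2's peers cover all but 3, so r5c2=3.
Step 39. [r7c7∈{9}] only 9 remains possible at r7c7, so r7c7=9.
Step 40. [r7c9∈{8}] nothing but 8 survives at r7c9 ⇒ r7c9=8.
Step 41. [r3c1∈{8}] r3c1's peers cover all but 8. So r3c1=8.
Step 42. [r6c8∈{8}] only 8 remains possible at r6c8 ⇒ r6c8=8.
Step 43. [r5c1∈{6}] r5c1 is down to just 6 ⇒ r5c1=6.
Step 44. [r1c7∈{1}] only 1 remains possible at r1c7 ⇒ r1c7=1.
Step 45. [r1c5∈{5}] r1c5 is down to just 5 ⇒ r1c5=5.
Step 46. [r2c9∈{5}] r2c9 is down to just 5, so r2c9=5.
Step 47. [r3c9∈{4}] r3c9 has the single candidate 4. So r3c9=4.
Step 48. [r6c6∈{2}] nothing but 2 survives at r6c6, so r6c6=2.
Step 49. [r1c1∈{7}] r1c1 is down to just 7 ⇒ r1c1=7.

Answer: 7 9 3 4 5 8 1 6 2 / 1 4 2 6 9 3 8 7 5 / 8 5 6 7 2 1 3 9 4 / 4 2 8 3 7 6 5 1 9 / 6 3 9 1 8 5 4 2 7 / 5 7 1 9 4 2 6 8 3 / 3 1 5 2 6 7 9 4 8 / 2 6 4 8 3 9 7 5 1 / 9 8 7 5 1 4 2 3 6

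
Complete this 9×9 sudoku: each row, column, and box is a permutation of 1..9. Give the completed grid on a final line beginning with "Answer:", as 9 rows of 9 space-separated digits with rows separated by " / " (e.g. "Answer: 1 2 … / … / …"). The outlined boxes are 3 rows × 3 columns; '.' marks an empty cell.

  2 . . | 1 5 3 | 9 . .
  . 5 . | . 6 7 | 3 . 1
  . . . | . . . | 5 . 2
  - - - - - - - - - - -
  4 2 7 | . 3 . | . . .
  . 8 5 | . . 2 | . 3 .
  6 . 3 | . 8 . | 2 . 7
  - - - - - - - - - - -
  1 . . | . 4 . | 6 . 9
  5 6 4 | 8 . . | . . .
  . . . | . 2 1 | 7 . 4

Step 1. [r3c5∈{9}] r3c5's peers cover all but 9 ⇒ r3c5=9.
Step 2. [r4c6∈{5,6,9}] col 6 places 6 nowhere but r4c6. So r4c6=6.
Step 3. [r3c4∈{4}] nothing but 4 survives at r3c4 ⇒ r3c4=4.
Step 4. [r3c1∈{3,7,8}] col 1 places 7 nowhere but r3c1, so r3c1=7.
Step 5. [r9c1∈{3,8,9}] 3 has one home in col 1: r9c1, so r9c1=3.
Step 6. [r2c1∈{8,9}] across col 1, 8 lands solely at r2c1, so r2c1=8.
Step 7. [r4c9∈{5,8}] in col 9, 5 fits only at r4c9, so r4c9=5.
Step 8. [r4c4∈{9}] only 9 remains possible at r4c4 ⇒ r4c4=9.
Step 9. [r7c6∈{5}] only 5 remains possible at r7c6, so r7c6=5.
Step 10. [r6c8∈{1,4,9}] 9 has one home in col 8: r6c8 ⇒ r6c8=9.
Step 11. [r1c3∈{6}] nothing but 6 survives at r1c3, so r1c3=6.
Step 12. [r8c7∈{1}] r8c7's peers cover all but 1, so r8c7=1.
Step 13. [r5c4∈{7}] only 7 remains possible at r5c4 ⇒ r5c4=7.
Step 14. [r7c3∈{2,8}] r7c3 is the only open cell in col 3 admitting 2 ⇒ r7c3=2.
Step 15. [r7c8∈{8}] r7c8 has the single candidate 8, so r7c8=8.
Step 16. [r3c3∈{1}] r3c3's peers cover all but 1, so r3c3=1.
Step 17. [r1c8∈{4,7}] r1c8 is the only open cell in row 1 admitting 7. So r1c8=7.
Step 18. [r9c2∈{9}] r9c2 is down to just 9. So r9c2=9.
Step 19. [r3c8∈{6}] r3c8 is down to just 6 ⇒ r3c8=6.
Step 20. [r7c2∈{7}] r7c2 is down to just 7, so r7c2=7.
Step 21. [r5c5∈{1}] r5c5's peers cover all but 1, so r5c5=1.
Step 22. [r6c2∈{1}] r6c2 has the single candidate 1. So r6c2=1.
Step 23. [r9c3∈{8}] r9c3 is down to just 8 ⇒ r9c3=8.
Step 24. [r5c1∈{9}] r5c1 has the single candidate 9. So r5c1=9.
Step 25. [r8c8∈{2}] only 2 remains possible at r8c8. So r8c8=2.
Step 26. [r8c6∈{9}] r8c6 is down to just 9, so r8c6=9.
Step 27. [r5c7∈{4}] nothing but 4 survives at r5c7, so r5c7=4.
Step 28. [r4c7∈{8}] only 8 remains possible at r4c7. So r4c7=8.
Step 29. [r6c6∈{4}] r6c6 is down to just 4, so r6c6=4.
Step 30. [r4c8∈{1}] r4c8 has the single candidate 1 ⇒ r4c8=1.
Step 31. [r3c2∈{3}] r3c2 is down to just 3, so r3c2=3.
Step 32. [r9c4∈{6}] r9c4 has the single candidate 6 ⇒ r9c4=6.
Step 33. [r9c8∈{5}] r9c8 is down to just 5 ⇒ r9c8=5.
Step 34. [r7c4∈{3}] r7c4 is down to just 3 ⇒ r7c4=3.
Step 35. [r8c9∈{3}] r8c9's peers cover all but 3. So r8c9=3.
Step 36. [r1c9∈{8}] r1c9 has the single candidate 8 ⇒ r1c9=8.
Step 37. [r5c9∈{6}] r5c9 is down to just 6, so r5c9=6.
Step 38. [r8c5∈{7}] only 7 remains possible at r8c5 ⇒ r8c5=7.
Step 39. [r1c2∈{4}] r1c2's peers cover all but 4, so r1c2=4.
Step 40. [r2c3∈{9}] r2c3 is down to just 9, so r2c3=9.
Step 41. [r2c8∈{4}] nothing but 4 survives at r2c8. So r2c8=4.
Step 42. [r3c6∈{8}] r3c6's peers cover all but 8. So r3c6=8.
Step 43. [r2c4∈{2}] r2c4 is down to just 2 ⇒ r2c4=2.
Step 44. [r6c4∈{5}] nothing but 5 survives at r6c4, so r6c4=5.

Answer: 2 4 6 1 5 3 9 7 8 / 8 5 9 2 6 7 3 4 1 / 7 3 1 4 9 8 5 6 2 / 4 2 7 9 3 6 8 1 5 / 9 8 5 7 1 2 4 3 6 / 6 1 3 5 8 4 2 9 7 / 1 7 2 3 4 5 6 8 9 / 5 6 4 8 7 9 1 2 3 / 3 9 8 6 2 1 7 5 4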